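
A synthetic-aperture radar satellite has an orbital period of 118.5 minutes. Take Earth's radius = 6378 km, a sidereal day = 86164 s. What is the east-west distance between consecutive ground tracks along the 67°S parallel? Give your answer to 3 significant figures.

1290 km

T = 118.5 min = 7110.0 s.
Node shift per orbit = (7110.0/86164) × 360° = 29.71°.
Equatorial spacing = 29.71 × 111.3 km/° = 3307 km.
At 67° latitude, spacing = 3307 × cos(67°) = 1292 km.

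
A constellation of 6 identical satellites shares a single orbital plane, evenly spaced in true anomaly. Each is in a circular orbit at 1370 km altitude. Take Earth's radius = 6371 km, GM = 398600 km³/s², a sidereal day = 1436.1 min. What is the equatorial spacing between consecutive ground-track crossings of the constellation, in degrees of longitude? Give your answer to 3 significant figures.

Semi-major axis a = 6371 + 1370 = 7741 km. Period T = 2π√(a³/μ) = 2π√(7741³/398600) = 6778.1 s = 112.97 min.
Single-satellite node shift = (6778.1/86166) × 360° = 28.32°.
With 6 satellites evenly phased, successive equator crossings are 28.32/6 = 4.720° apart.

4.72°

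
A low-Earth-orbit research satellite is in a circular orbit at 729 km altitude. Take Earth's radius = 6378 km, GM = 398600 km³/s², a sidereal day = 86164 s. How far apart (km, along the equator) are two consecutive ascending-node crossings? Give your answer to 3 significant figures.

Semi-major axis a = 6378 + 729 = 7107 km. Period T = 2π√(a³/μ) = 2π√(7107³/398600) = 5962.7 s = 99.38 min.
During one orbit Earth rotates (5962.7 / 86164) × 360° = 24.91°.
At the equator that is 24.91° × (2π·6378/360) km/° = 24.91 × 111.3 = 2773 km.

2770 km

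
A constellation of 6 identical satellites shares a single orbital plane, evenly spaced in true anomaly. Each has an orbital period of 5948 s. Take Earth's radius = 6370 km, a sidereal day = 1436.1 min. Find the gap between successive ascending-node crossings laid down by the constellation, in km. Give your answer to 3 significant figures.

Single-satellite node shift = (5948.0/86166) × 360° = 24.85°.
With 6 satellites evenly phased, successive equator crossings are 24.85/6 = 4.142° apart.
That is 4.142 × 111.2 = 460 km at the equator.

460 km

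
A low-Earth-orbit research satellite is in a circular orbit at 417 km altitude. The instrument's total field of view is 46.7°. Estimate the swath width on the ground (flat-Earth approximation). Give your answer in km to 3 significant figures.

Half-angle = 46.7°/2 = 23.35°.
Swath width ≈ 2h·tan(θ/2) = 2 × 417 × tan(23.35°) = 360.0 km.

360 km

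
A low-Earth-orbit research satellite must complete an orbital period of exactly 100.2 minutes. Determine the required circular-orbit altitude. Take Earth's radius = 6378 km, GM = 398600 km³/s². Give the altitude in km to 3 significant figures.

T = 100.2 min = 6012.0 s.
From T = 2π√(a³/μ): a = (μ T²/4π²)^(1/3) = (398600 × 6012.0² / 4π²)^(1/3) = 7146 km.
Altitude h = a − R = 7146 − 6378 = 768 km.

768 km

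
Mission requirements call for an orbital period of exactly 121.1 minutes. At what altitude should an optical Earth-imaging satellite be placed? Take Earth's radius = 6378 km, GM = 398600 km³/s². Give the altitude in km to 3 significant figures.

T = 121.1 min = 7266.0 s.
From T = 2π√(a³/μ): a = (μ T²/4π²)^(1/3) = (398600 × 7266.0² / 4π²)^(1/3) = 8108 km.
Altitude h = a − R = 8108 − 6378 = 1730 km.

1730 km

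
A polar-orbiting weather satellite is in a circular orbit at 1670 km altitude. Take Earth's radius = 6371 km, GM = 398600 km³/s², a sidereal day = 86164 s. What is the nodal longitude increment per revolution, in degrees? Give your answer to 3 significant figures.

30.0°

Semi-major axis a = 6371 + 1670 = 8041 km. Period T = 2π√(a³/μ) = 2π√(8041³/398600) = 7175.9 s = 119.60 min.
During one orbit Earth rotates (7175.9 / 86164) × 360° = 29.98°.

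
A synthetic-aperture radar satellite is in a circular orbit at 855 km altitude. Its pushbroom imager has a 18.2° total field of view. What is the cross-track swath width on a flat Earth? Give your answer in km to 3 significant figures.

274 km

Half-angle = 18.2°/2 = 9.1°.
Swath width ≈ 2h·tan(θ/2) = 2 × 855 × tan(9.1°) = 273.9 km.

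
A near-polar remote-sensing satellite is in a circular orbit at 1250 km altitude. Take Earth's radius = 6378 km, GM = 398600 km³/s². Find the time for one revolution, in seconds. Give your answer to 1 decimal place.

6630.2 seconds

Semi-major axis a = 6378 + 1250 = 7628 km. Period T = 2π√(a³/μ) = 2π√(7628³/398600) = 6630.2 s = 110.50 min.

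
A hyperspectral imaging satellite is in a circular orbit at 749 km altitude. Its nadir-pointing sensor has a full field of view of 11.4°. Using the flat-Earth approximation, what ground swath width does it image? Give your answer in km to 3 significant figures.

Half-angle = 11.4°/2 = 5.7°.
Swath width ≈ 2h·tan(θ/2) = 2 × 749 × tan(5.7°) = 149.5 km.

150 km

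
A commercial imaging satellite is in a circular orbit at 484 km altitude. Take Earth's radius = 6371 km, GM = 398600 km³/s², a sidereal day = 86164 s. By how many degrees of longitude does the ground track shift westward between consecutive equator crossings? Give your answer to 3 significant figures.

Semi-major axis a = 6371 + 484 = 6855 km. Period T = 2π√(a³/μ) = 2π√(6855³/398600) = 5648.4 s = 94.14 min.
During one orbit Earth rotates (5648.4 / 86164) × 360° = 23.60°.

23.6°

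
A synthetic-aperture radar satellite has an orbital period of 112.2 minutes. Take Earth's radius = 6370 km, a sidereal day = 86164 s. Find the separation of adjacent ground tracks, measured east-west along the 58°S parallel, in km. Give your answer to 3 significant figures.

T = 112.2 min = 6732.0 s.
Node shift per orbit = (6732.0/86164) × 360° = 28.13°.
Equatorial spacing = 28.13 × 111.2 km/° = 3127 km.
At 58° latitude, spacing = 3127 × cos(58°) = 1657 km.

1660 km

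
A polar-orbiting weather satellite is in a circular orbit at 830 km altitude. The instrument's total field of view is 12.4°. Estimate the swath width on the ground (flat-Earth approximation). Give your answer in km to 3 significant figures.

Half-angle = 12.4°/2 = 6.2°.
Swath width ≈ 2h·tan(θ/2) = 2 × 830 × tan(6.2°) = 180.3 km.

180 km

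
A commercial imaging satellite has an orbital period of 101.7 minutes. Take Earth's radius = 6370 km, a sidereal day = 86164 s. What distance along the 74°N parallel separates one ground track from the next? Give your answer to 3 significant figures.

781 km

T = 101.7 min = 6102.0 s.
Node shift per orbit = (6102.0/86164) × 360° = 25.49°.
Equatorial spacing = 25.49 × 111.2 km/° = 2834 km.
At 74° latitude, spacing = 2834 × cos(74°) = 781 km.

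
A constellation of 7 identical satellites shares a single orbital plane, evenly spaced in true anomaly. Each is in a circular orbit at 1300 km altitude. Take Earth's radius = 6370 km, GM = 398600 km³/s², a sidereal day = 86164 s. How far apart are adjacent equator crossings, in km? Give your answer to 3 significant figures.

444 km

Semi-major axis a = 6370 + 1300 = 7670 km. Period T = 2π√(a³/μ) = 2π√(7670³/398600) = 6685.0 s = 111.42 min.
Single-satellite node shift = (6685.0/86164) × 360° = 27.93°.
With 7 satellites evenly phased, successive equator crossings are 27.93/7 = 3.990° apart.
That is 3.990 × 111.2 = 444 km at the equator.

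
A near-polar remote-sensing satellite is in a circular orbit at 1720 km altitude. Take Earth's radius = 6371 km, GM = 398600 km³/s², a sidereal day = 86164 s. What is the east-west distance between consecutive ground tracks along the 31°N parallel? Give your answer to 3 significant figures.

2880 km

Semi-major axis a = 6371 + 1720 = 8091 km. Period T = 2π√(a³/μ) = 2π√(8091³/398600) = 7242.9 s = 120.72 min.
Node shift per orbit = (7242.9/86164) × 360° = 30.26°.
Equatorial spacing = 30.26 × 111.2 km/° = 3365 km.
At 31° latitude, spacing = 3365 × cos(31°) = 2884 km.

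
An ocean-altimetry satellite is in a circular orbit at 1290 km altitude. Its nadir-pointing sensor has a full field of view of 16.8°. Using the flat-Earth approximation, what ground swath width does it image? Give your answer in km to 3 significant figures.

Half-angle = 16.8°/2 = 8.4°.
Swath width ≈ 2h·tan(θ/2) = 2 × 1290 × tan(8.4°) = 381.0 km.

381 km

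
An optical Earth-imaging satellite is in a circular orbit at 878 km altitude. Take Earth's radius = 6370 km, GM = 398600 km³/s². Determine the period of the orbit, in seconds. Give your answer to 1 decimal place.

6141.0 seconds

Semi-major axis a = 6370 + 878 = 7248 km. Period T = 2π√(a³/μ) = 2π√(7248³/398600) = 6141.0 s = 102.35 min.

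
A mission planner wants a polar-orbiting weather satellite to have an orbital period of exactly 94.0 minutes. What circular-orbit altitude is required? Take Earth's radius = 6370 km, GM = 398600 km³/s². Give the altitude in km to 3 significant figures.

478 km

T = 94.0 min = 5640.0 s.
From T = 2π√(a³/μ): a = (μ T²/4π²)^(1/3) = (398600 × 5640.0² / 4π²)^(1/3) = 6848 km.
Altitude h = a − R = 6848 − 6370 = 478 km.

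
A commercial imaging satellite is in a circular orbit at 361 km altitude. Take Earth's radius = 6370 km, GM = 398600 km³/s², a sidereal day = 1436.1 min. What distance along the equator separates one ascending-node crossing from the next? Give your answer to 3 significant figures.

2550 km

Semi-major axis a = 6370 + 361 = 6731 km. Period T = 2π√(a³/μ) = 2π√(6731³/398600) = 5495.8 s = 91.60 min.
During one orbit Earth rotates (5495.8 / 86166) × 360° = 22.96°.
At the equator that is 22.96° × (2π·6370/360) km/° = 22.96 × 111.2 = 2553 km.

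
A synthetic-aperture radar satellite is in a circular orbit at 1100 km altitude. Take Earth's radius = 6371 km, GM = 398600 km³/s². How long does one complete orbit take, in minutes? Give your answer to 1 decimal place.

107.1 min

Semi-major axis a = 6371 + 1100 = 7471 km. Period T = 2π√(a³/μ) = 2π√(7471³/398600) = 6426.6 s = 107.11 min.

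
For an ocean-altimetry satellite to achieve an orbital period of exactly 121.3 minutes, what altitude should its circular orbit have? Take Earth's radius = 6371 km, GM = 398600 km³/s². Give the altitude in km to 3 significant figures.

T = 121.3 min = 7278.0 s.
From T = 2π√(a³/μ): a = (μ T²/4π²)^(1/3) = (398600 × 7278.0² / 4π²)^(1/3) = 8117 km.
Altitude h = a − R = 8117 − 6371 = 1746 km.

1750 km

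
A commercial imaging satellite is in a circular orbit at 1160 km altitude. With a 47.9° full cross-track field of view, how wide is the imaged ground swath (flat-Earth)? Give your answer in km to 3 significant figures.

Half-angle = 47.9°/2 = 23.95°.
Swath width ≈ 2h·tan(θ/2) = 2 × 1160 × tan(23.95°) = 1030.5 km.

1030 km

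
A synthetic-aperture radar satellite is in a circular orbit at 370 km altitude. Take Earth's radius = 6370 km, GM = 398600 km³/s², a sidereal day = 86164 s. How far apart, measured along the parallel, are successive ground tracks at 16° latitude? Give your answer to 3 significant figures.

2460 km

Semi-major axis a = 6370 + 370 = 6740 km. Period T = 2π√(a³/μ) = 2π√(6740³/398600) = 5506.8 s = 91.78 min.
Node shift per orbit = (5506.8/86164) × 360° = 23.01°.
Equatorial spacing = 23.01 × 111.2 km/° = 2558 km.
At 16° latitude, spacing = 2558 × cos(16°) = 2459 km.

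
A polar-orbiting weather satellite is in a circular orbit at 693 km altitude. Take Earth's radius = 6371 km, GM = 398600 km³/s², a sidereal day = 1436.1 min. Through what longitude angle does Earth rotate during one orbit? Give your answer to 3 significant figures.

24.7°

Semi-major axis a = 6371 + 693 = 7064 km. Period T = 2π√(a³/μ) = 2π√(7064³/398600) = 5908.6 s = 98.48 min.
During one orbit Earth rotates (5908.6 / 86166) × 360° = 24.69°.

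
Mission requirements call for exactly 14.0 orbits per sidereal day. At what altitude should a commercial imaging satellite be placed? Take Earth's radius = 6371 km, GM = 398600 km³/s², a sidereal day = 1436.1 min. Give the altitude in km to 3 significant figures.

888 km

Required period T = 86166 / 14.0 = 6154.7 s.
From T = 2π√(a³/μ): a = (μ T²/4π²)^(1/3) = (398600 × 6154.7² / 4π²)^(1/3) = 7259 km.
Altitude h = a − R = 7259 − 6371 = 888 km.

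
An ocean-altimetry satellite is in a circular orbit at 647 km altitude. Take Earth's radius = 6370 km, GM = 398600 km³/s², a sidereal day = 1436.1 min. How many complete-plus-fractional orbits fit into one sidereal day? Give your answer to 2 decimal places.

14.73

Semi-major axis a = 6370 + 647 = 7017 km. Period T = 2π√(a³/μ) = 2π√(7017³/398600) = 5849.8 s = 97.50 min.
Orbits per sidereal day = 86166 / 5849.8 = 14.730.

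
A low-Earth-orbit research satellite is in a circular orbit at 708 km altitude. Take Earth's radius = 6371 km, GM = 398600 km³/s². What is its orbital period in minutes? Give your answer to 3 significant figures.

Semi-major axis a = 6371 + 708 = 7079 km. Period T = 2π√(a³/μ) = 2π√(7079³/398600) = 5927.5 s = 98.79 min.

98.8 min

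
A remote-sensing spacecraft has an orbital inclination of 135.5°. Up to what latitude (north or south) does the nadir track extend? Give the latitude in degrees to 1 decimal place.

Retrograde orbit: the ground track reaches ±(180° − i) = ±(180 − 135.5) = ±44.5°.

44.5°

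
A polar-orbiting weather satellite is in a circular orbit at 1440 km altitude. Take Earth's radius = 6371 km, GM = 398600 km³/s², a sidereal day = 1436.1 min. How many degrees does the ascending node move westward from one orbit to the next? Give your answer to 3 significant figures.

Semi-major axis a = 6371 + 1440 = 7811 km. Period T = 2π√(a³/μ) = 2π√(7811³/398600) = 6870.2 s = 114.50 min.
During one orbit Earth rotates (6870.2 / 86166) × 360° = 28.70°.

28.7°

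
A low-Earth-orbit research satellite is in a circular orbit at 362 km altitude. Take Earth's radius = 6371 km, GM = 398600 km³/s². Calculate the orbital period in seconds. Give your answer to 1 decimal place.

5498.2 seconds

Semi-major axis a = 6371 + 362 = 6733 km. Period T = 2π√(a³/μ) = 2π√(6733³/398600) = 5498.2 s = 91.64 min.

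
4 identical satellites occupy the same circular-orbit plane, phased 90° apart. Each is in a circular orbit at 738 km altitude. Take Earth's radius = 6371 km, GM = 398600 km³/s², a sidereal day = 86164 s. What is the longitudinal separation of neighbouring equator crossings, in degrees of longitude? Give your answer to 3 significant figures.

Semi-major axis a = 6371 + 738 = 7109 km. Period T = 2π√(a³/μ) = 2π√(7109³/398600) = 5965.2 s = 99.42 min.
Single-satellite node shift = (5965.2/86164) × 360° = 24.92°.
With 4 satellites evenly phased, successive equator crossings are 24.92/4 = 6.231° apart.

6.23°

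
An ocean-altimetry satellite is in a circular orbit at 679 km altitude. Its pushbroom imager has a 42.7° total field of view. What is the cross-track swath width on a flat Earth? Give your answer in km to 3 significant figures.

531 km

Half-angle = 42.7°/2 = 21.35°.
Swath width ≈ 2h·tan(θ/2) = 2 × 679 × tan(21.35°) = 530.8 km.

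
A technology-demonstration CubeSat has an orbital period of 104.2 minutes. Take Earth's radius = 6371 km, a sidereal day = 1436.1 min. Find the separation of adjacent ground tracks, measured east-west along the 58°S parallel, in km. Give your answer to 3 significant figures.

1540 km

T = 104.2 min = 6252.0 s.
Node shift per orbit = (6252.0/86166) × 360° = 26.12°.
Equatorial spacing = 26.12 × 111.2 km/° = 2904 km.
At 58° latitude, spacing = 2904 × cos(58°) = 1539 km.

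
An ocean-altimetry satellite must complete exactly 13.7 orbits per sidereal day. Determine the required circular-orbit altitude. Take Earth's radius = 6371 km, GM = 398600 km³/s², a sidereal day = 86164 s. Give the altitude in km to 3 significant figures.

993 km

Required period T = 86164 / 13.7 = 6289.3 s.
From T = 2π√(a³/μ): a = (μ T²/4π²)^(1/3) = (398600 × 6289.3² / 4π²)^(1/3) = 7364 km.
Altitude h = a − R = 7364 − 6371 = 993 km.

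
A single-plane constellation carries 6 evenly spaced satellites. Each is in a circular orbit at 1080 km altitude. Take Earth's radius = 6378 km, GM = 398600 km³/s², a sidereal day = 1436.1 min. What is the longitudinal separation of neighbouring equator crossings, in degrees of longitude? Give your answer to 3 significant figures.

Semi-major axis a = 6378 + 1080 = 7458 km. Period T = 2π√(a³/μ) = 2π√(7458³/398600) = 6409.8 s = 106.83 min.
Single-satellite node shift = (6409.8/86166) × 360° = 26.78°.
With 6 satellites evenly phased, successive equator crossings are 26.78/6 = 4.463° apart.

4.46°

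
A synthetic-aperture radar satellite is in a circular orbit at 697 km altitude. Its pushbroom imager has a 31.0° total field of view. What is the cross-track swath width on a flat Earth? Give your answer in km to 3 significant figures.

387 km

Half-angle = 31.0°/2 = 15.5°.
Swath width ≈ 2h·tan(θ/2) = 2 × 697 × tan(15.5°) = 386.6 km.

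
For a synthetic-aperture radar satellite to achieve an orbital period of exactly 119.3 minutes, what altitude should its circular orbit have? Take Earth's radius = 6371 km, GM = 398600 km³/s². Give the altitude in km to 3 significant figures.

T = 119.3 min = 7158.0 s.
From T = 2π√(a³/μ): a = (μ T²/4π²)^(1/3) = (398600 × 7158.0² / 4π²)^(1/3) = 8028 km.
Altitude h = a − R = 8028 − 6371 = 1657 km.

1660 km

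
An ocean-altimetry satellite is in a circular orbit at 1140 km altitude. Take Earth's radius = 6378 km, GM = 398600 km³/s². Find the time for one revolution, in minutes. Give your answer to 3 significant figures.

108 min

Semi-major axis a = 6378 + 1140 = 7518 km. Period T = 2π√(a³/μ) = 2π√(7518³/398600) = 6487.3 s = 108.12 min.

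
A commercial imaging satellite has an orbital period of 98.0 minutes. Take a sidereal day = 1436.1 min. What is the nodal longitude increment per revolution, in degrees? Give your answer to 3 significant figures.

T = 98.0 min = 5880.0 s.
During one orbit Earth rotates (5880.0 / 86166) × 360° = 24.57°.

24.6°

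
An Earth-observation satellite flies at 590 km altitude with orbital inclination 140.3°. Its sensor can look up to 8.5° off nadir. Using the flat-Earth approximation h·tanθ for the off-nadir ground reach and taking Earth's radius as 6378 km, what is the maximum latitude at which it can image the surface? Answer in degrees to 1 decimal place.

40.5°

Retrograde orbit: the ground track reaches ±(180° − i) = ±(180 − 140.3) = ±39.7°.
Sensor half-swath on the ground ≈ 590·tan(8.5°) = 88 km = 0.79° of latitude.
Maximum observable latitude ≈ 39.7 + 0.79 = 40.5°.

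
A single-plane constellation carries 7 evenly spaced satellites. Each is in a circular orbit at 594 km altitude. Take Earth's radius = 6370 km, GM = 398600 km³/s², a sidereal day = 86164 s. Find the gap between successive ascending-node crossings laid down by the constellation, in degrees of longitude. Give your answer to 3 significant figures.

Semi-major axis a = 6370 + 594 = 6964 km. Period T = 2π√(a³/μ) = 2π√(6964³/398600) = 5783.6 s = 96.39 min.
Single-satellite node shift = (5783.6/86164) × 360° = 24.16°.
With 7 satellites evenly phased, successive equator crossings are 24.16/7 = 3.452° apart.

3.45°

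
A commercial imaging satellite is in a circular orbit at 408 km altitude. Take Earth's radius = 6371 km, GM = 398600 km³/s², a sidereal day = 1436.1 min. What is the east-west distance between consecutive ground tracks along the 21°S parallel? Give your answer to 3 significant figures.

2410 km

Semi-major axis a = 6371 + 408 = 6779 km. Period T = 2π√(a³/μ) = 2π√(6779³/398600) = 5554.7 s = 92.58 min.
Node shift per orbit = (5554.7/86166) × 360° = 23.21°.
Equatorial spacing = 23.21 × 111.2 km/° = 2581 km.
At 21° latitude, spacing = 2581 × cos(21°) = 2409 km.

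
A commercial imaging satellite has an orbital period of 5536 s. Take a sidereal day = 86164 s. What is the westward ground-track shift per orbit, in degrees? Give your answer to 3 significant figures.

During one orbit Earth rotates (5536.0 / 86164) × 360° = 23.13°.

23.1°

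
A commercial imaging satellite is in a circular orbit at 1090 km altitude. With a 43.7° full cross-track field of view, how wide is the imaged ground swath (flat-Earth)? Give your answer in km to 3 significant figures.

Half-angle = 43.7°/2 = 21.85°.
Swath width ≈ 2h·tan(θ/2) = 2 × 1090 × tan(21.85°) = 874.1 km.

874 km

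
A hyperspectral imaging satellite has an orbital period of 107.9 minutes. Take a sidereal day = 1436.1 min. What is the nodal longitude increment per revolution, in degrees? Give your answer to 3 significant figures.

27.0°

T = 107.9 min = 6474.0 s.
During one orbit Earth rotates (6474.0 / 86166) × 360° = 27.05°.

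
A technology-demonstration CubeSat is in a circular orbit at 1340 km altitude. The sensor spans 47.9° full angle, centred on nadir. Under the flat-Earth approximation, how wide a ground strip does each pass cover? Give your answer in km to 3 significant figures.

Half-angle = 47.9°/2 = 23.95°.
Swath width ≈ 2h·tan(θ/2) = 2 × 1340 × tan(23.95°) = 1190.4 km.

1190 km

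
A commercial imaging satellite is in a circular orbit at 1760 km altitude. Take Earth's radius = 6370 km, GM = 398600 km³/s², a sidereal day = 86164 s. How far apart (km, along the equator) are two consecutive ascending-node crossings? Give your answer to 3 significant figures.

3390 km

Semi-major axis a = 6370 + 1760 = 8130 km. Period T = 2π√(a³/μ) = 2π√(8130³/398600) = 7295.4 s = 121.59 min.
During one orbit Earth rotates (7295.4 / 86164) × 360° = 30.48°.
At the equator that is 30.48° × (2π·6370/360) km/° = 30.48 × 111.2 = 3389 km.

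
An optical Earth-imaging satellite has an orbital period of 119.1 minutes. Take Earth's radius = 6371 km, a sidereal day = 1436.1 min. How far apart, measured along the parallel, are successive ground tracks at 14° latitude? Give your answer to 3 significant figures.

3220 km

T = 119.1 min = 7146.0 s.
Node shift per orbit = (7146.0/86166) × 360° = 29.86°.
Equatorial spacing = 29.86 × 111.2 km/° = 3320 km.
At 14° latitude, spacing = 3320 × cos(14°) = 3221 km.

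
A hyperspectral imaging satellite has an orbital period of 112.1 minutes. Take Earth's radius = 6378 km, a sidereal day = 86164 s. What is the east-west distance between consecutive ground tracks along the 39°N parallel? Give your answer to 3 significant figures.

T = 112.1 min = 6726.0 s.
Node shift per orbit = (6726.0/86164) × 360° = 28.10°.
Equatorial spacing = 28.10 × 111.3 km/° = 3128 km.
At 39° latitude, spacing = 3128 × cos(39°) = 2431 km.

2430 km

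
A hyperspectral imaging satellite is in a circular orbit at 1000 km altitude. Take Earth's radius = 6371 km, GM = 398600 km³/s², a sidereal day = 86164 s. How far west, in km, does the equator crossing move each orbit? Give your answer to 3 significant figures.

2930 km

Semi-major axis a = 6371 + 1000 = 7371 km. Period T = 2π√(a³/μ) = 2π√(7371³/398600) = 6298.0 s = 104.97 min.
During one orbit Earth rotates (6298.0 / 86164) × 360° = 26.31°.
At the equator that is 26.31° × (2π·6371/360) km/° = 26.31 × 111.2 = 2926 km.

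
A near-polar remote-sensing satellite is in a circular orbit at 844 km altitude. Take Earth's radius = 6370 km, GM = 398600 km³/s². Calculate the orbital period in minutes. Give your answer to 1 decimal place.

101.6 min

Semi-major axis a = 6370 + 844 = 7214 km. Period T = 2π√(a³/μ) = 2π√(7214³/398600) = 6097.8 s = 101.63 min.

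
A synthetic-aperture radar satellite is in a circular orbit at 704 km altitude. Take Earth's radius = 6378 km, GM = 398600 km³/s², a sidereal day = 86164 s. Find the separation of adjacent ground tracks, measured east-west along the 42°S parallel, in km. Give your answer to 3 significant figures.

Semi-major axis a = 6378 + 704 = 7082 km. Period T = 2π√(a³/μ) = 2π√(7082³/398600) = 5931.2 s = 98.85 min.
Node shift per orbit = (5931.2/86164) × 360° = 24.78°.
Equatorial spacing = 24.78 × 111.3 km/° = 2759 km.
At 42° latitude, spacing = 2759 × cos(42°) = 2050 km.

2050 km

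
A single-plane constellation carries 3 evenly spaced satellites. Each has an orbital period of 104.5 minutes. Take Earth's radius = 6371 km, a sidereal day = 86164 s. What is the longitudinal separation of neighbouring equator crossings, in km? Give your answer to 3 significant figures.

T = 104.5 min = 6270.0 s.
Single-satellite node shift = (6270.0/86164) × 360° = 26.20°.
With 3 satellites evenly phased, successive equator crossings are 26.20/3 = 8.732° apart.
That is 8.732 × 111.2 = 971 km at the equator.

971 km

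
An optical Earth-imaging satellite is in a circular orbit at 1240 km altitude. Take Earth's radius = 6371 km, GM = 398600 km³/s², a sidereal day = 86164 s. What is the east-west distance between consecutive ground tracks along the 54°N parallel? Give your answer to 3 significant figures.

Semi-major axis a = 6371 + 1240 = 7611 km. Period T = 2π√(a³/μ) = 2π√(7611³/398600) = 6608.1 s = 110.13 min.
Node shift per orbit = (6608.1/86164) × 360° = 27.61°.
Equatorial spacing = 27.61 × 111.2 km/° = 3070 km.
At 54° latitude, spacing = 3070 × cos(54°) = 1804 km.

1800 km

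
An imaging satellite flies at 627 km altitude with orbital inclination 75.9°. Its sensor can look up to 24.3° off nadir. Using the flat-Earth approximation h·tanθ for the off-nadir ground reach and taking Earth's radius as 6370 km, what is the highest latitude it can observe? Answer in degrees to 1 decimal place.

For a prograde orbit the ground track reaches latitude ±i = ±75.9°.
Sensor half-swath on the ground ≈ 627·tan(24.3°) = 283 km = 2.55° of latitude.
Maximum observable latitude ≈ 75.9 + 2.55 = 78.4°.

78.4°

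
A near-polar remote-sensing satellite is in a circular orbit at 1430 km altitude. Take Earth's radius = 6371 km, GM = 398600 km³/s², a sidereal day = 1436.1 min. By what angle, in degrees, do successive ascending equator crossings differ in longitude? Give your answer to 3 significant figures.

28.6°

Semi-major axis a = 6371 + 1430 = 7801 km. Period T = 2π√(a³/μ) = 2π√(7801³/398600) = 6857.0 s = 114.28 min.
During one orbit Earth rotates (6857.0 / 86166) × 360° = 28.65°.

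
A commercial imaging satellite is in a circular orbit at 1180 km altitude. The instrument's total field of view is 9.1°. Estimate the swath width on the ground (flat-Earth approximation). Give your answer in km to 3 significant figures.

188 km

Half-angle = 9.1°/2 = 4.55°.
Swath width ≈ 2h·tan(θ/2) = 2 × 1180 × tan(4.55°) = 187.8 km.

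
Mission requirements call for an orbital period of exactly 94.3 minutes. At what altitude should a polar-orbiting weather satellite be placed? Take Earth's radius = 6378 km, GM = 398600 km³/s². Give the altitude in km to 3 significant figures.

485 km

T = 94.3 min = 5658.0 s.
From T = 2π√(a³/μ): a = (μ T²/4π²)^(1/3) = (398600 × 5658.0² / 4π²)^(1/3) = 6863 km.
Altitude h = a − R = 6863 − 6378 = 485 km.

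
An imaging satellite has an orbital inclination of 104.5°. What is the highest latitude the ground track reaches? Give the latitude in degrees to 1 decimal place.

Retrograde orbit: the ground track reaches ±(180° − i) = ±(180 − 104.5) = ±75.5°.

75.5°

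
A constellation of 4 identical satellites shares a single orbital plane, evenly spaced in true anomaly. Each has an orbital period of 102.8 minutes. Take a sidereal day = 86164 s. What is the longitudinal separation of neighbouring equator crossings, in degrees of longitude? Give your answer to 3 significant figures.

6.44°

T = 102.8 min = 6168.0 s.
Single-satellite node shift = (6168.0/86164) × 360° = 25.77°.
With 4 satellites evenly phased, successive equator crossings are 25.77/4 = 6.443° apart.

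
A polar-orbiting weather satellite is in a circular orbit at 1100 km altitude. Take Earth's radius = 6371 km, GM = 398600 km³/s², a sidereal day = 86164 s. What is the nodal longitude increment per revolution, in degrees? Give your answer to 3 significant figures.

26.9°

Semi-major axis a = 6371 + 1100 = 7471 km. Period T = 2π√(a³/μ) = 2π√(7471³/398600) = 6426.6 s = 107.11 min.
During one orbit Earth rotates (6426.6 / 86164) × 360° = 26.85°.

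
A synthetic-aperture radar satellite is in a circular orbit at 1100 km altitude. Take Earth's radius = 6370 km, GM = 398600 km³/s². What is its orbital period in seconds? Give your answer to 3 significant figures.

Semi-major axis a = 6370 + 1100 = 7470 km. Period T = 2π√(a³/μ) = 2π√(7470³/398600) = 6425.3 s = 107.09 min.

6430 seconds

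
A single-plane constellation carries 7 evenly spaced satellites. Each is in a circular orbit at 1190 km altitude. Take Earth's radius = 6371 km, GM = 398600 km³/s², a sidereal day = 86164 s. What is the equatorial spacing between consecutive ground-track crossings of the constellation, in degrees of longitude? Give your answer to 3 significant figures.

Semi-major axis a = 6371 + 1190 = 7561 km. Period T = 2π√(a³/μ) = 2π√(7561³/398600) = 6543.0 s = 109.05 min.
Single-satellite node shift = (6543.0/86164) × 360° = 27.34°.
With 7 satellites evenly phased, successive equator crossings are 27.34/7 = 3.905° apart.

3.91°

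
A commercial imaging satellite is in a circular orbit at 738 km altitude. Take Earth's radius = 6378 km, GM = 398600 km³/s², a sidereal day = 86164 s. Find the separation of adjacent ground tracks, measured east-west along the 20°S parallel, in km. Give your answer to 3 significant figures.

Semi-major axis a = 6378 + 738 = 7116 km. Period T = 2π√(a³/μ) = 2π√(7116³/398600) = 5974.0 s = 99.57 min.
Node shift per orbit = (5974.0/86164) × 360° = 24.96°.
Equatorial spacing = 24.96 × 111.3 km/° = 2778 km.
At 20° latitude, spacing = 2778 × cos(20°) = 2611 km.

2610 km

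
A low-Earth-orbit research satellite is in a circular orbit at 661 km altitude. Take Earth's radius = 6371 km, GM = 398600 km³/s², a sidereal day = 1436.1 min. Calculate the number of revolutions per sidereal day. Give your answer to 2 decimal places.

Semi-major axis a = 6371 + 661 = 7032 km. Period T = 2π√(a³/μ) = 2π√(7032³/398600) = 5868.5 s = 97.81 min.
Orbits per sidereal day = 86166 / 5868.5 = 14.683.

14.68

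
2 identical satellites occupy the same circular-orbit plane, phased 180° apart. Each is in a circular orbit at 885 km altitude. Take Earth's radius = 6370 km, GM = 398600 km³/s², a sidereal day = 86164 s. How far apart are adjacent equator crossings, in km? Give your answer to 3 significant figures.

1430 km

Semi-major axis a = 6370 + 885 = 7255 km. Period T = 2π√(a³/μ) = 2π√(7255³/398600) = 6149.9 s = 102.50 min.
Single-satellite node shift = (6149.9/86164) × 360° = 25.69°.
With 2 satellites evenly phased, successive equator crossings are 25.69/2 = 12.847° apart.
That is 12.847 × 111.2 = 1428 km at the equator.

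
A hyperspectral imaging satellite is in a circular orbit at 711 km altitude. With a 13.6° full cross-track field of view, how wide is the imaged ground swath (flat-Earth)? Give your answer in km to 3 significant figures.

Half-angle = 13.6°/2 = 6.8°.
Swath width ≈ 2h·tan(θ/2) = 2 × 711 × tan(6.8°) = 169.6 km.

170 km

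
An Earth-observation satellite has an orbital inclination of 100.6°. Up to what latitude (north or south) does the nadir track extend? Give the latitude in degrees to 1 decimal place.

Retrograde orbit: the ground track reaches ±(180° − i) = ±(180 − 100.6) = ±79.4°.

79.4°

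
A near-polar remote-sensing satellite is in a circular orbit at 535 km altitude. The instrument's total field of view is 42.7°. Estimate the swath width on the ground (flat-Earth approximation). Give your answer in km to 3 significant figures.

418 km

Half-angle = 42.7°/2 = 21.35°.
Swath width ≈ 2h·tan(θ/2) = 2 × 535 × tan(21.35°) = 418.3 km.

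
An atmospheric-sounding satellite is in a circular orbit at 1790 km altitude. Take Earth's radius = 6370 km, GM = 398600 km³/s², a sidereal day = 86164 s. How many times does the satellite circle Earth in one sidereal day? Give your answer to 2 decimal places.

Semi-major axis a = 6370 + 1790 = 8160 km. Period T = 2π√(a³/μ) = 2π√(8160³/398600) = 7335.8 s = 122.26 min.
Orbits per sidereal day = 86164 / 7335.8 = 11.746.

11.75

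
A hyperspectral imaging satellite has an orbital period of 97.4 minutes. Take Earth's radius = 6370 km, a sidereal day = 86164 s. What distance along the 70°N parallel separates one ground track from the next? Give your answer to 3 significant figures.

928 km

T = 97.4 min = 5844.0 s.
Node shift per orbit = (5844.0/86164) × 360° = 24.42°.
Equatorial spacing = 24.42 × 111.2 km/° = 2715 km.
At 70° latitude, spacing = 2715 × cos(70°) = 928 km.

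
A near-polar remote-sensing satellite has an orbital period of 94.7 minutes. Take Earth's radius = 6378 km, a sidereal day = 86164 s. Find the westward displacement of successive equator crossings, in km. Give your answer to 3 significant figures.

2640 km

T = 94.7 min = 5682.0 s.
During one orbit Earth rotates (5682.0 / 86164) × 360° = 23.74°.
At the equator that is 23.74° × (2π·6378/360) km/° = 23.74 × 111.3 = 2643 km.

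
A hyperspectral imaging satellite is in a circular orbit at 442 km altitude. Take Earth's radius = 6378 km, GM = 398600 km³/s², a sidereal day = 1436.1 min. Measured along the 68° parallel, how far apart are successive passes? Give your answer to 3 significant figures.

Semi-major axis a = 6378 + 442 = 6820 km. Period T = 2π√(a³/μ) = 2π√(6820³/398600) = 5605.2 s = 93.42 min.
Node shift per orbit = (5605.2/86166) × 360° = 23.42°.
Equatorial spacing = 23.42 × 111.3 km/° = 2607 km.
At 68° latitude, spacing = 2607 × cos(68°) = 977 km.

977 km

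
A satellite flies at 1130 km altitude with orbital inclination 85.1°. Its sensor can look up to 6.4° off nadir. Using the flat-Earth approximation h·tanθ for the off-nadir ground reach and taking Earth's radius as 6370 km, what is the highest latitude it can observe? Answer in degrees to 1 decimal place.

86.2°

For a prograde orbit the ground track reaches latitude ±i = ±85.1°.
Sensor half-swath on the ground ≈ 1130·tan(6.4°) = 127 km = 1.14° of latitude.
Maximum observable latitude ≈ 85.1 + 1.14 = 86.2°.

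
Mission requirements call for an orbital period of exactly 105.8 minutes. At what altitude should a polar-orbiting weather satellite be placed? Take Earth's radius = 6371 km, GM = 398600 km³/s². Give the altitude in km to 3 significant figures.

1040 km

T = 105.8 min = 6348.0 s.
From T = 2π√(a³/μ): a = (μ T²/4π²)^(1/3) = (398600 × 6348.0² / 4π²)^(1/3) = 7410 km.
Altitude h = a − R = 7410 − 6371 = 1039 km.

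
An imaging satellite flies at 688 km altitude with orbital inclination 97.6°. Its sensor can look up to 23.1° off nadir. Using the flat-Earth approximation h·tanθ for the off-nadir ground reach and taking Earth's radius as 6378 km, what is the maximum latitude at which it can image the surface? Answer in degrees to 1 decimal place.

85.0°

Retrograde orbit: the ground track reaches ±(180° − i) = ±(180 − 97.6) = ±82.4°.
Sensor half-swath on the ground ≈ 688·tan(23.1°) = 293 km = 2.64° of latitude.
Maximum observable latitude ≈ 82.4 + 2.64 = 85.0°.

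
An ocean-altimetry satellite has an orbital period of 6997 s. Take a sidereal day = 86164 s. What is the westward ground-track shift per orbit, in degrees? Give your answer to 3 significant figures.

29.2°

During one orbit Earth rotates (6997.0 / 86164) × 360° = 29.23°.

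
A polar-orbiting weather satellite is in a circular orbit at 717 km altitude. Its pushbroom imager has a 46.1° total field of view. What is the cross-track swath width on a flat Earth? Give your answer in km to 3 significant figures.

Half-angle = 46.1°/2 = 23.05°.
Swath width ≈ 2h·tan(θ/2) = 2 × 717 × tan(23.05°) = 610.2 km.

610 km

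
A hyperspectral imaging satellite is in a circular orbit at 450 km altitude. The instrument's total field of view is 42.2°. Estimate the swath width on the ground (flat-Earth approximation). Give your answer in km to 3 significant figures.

347 km

Half-angle = 42.2°/2 = 21.1°.
Swath width ≈ 2h·tan(θ/2) = 2 × 450 × tan(21.1°) = 347.3 km.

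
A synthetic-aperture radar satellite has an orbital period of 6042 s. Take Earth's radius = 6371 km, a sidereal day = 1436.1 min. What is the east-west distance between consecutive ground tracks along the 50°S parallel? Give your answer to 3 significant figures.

1800 km

Node shift per orbit = (6042.0/86166) × 360° = 25.24°.
Equatorial spacing = 25.24 × 111.2 km/° = 2807 km.
At 50° latitude, spacing = 2807 × cos(50°) = 1804 km.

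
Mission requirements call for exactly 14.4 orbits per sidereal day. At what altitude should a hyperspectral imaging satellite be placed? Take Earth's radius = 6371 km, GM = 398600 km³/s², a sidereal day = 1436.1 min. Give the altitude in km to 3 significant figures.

Required period T = 86166 / 14.4 = 5983.8 s.
From T = 2π√(a³/μ): a = (μ T²/4π²)^(1/3) = (398600 × 5983.8² / 4π²)^(1/3) = 7124 km.
Altitude h = a − R = 7124 − 6371 = 753 km.

753 km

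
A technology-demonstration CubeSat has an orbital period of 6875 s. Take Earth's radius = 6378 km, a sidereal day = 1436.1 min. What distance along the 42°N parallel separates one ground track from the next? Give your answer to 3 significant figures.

Node shift per orbit = (6875.0/86166) × 360° = 28.72°.
Equatorial spacing = 28.72 × 111.3 km/° = 3197 km.
At 42° latitude, spacing = 3197 × cos(42°) = 2376 km.

2380 km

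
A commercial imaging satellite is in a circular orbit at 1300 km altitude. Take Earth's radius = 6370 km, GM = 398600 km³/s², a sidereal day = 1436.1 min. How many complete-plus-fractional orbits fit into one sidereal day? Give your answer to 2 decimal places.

12.89

Semi-major axis a = 6370 + 1300 = 7670 km. Period T = 2π√(a³/μ) = 2π√(7670³/398600) = 6685.0 s = 111.42 min.
Orbits per sidereal day = 86166 / 6685.0 = 12.889.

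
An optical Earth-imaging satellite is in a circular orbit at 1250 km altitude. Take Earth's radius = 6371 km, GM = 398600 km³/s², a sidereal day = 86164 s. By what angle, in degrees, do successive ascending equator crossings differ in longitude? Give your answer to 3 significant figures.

Semi-major axis a = 6371 + 1250 = 7621 km. Period T = 2π√(a³/μ) = 2π√(7621³/398600) = 6621.1 s = 110.35 min.
During one orbit Earth rotates (6621.1 / 86164) × 360° = 27.66°.

27.7°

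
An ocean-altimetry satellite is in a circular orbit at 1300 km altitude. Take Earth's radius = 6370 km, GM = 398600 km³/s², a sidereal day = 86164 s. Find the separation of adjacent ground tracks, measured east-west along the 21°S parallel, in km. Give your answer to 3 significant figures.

Semi-major axis a = 6370 + 1300 = 7670 km. Period T = 2π√(a³/μ) = 2π√(7670³/398600) = 6685.0 s = 111.42 min.
Node shift per orbit = (6685.0/86164) × 360° = 27.93°.
Equatorial spacing = 27.93 × 111.2 km/° = 3105 km.
At 21° latitude, spacing = 3105 × cos(21°) = 2899 km.

2900 km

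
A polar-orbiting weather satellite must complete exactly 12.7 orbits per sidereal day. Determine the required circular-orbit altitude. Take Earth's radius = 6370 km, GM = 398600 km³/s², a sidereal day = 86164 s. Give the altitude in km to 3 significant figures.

Required period T = 86164 / 12.7 = 6784.6 s.
From T = 2π√(a³/μ): a = (μ T²/4π²)^(1/3) = (398600 × 6784.6² / 4π²)^(1/3) = 7746 km.
Altitude h = a − R = 7746 − 6370 = 1376 km.

1380 km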